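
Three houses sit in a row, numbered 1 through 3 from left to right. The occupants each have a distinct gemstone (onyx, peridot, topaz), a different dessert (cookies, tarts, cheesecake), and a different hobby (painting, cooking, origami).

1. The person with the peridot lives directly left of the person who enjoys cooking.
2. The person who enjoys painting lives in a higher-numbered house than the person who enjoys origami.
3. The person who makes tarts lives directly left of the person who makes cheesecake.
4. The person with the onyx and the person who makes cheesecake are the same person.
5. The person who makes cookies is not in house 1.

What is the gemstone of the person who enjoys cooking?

onyx

So house 1 gets tarts for dessert.
House 1 hobby: only origami fits.
By clue 3, the person who makes cheesecake is in house 2.
Clue 4: the person with the onyx is in house 2.
So house 1 gets peridot for gemstone.
House 3 gemstone: only topaz fits.
House 3's dessert must be cookies (nothing else left).
From clue 1, the person who enjoys cooking must be in house 2.
The only hobby still possible for house 3 is painting.
So: house 1 = peridot/tarts/origami, house 2 = onyx/cheesecake/cooking, house 3 = topaz/cookies/painting.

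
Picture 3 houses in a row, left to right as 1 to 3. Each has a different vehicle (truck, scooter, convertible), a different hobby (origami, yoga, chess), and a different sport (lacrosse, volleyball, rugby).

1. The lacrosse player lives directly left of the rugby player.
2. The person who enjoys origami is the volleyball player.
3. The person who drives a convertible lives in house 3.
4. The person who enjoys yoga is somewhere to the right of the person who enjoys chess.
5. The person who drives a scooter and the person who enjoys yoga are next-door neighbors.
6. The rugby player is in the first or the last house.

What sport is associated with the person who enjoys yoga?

rugby

Clue 3 places the person who drives a convertible in house 3.
From clue 6, the rugby player must be in house 3.
Clue 1: the lacrosse player is in house 2.
House 3's hobby must be yoga (nothing else left).
The only sport still possible for house 1 is volleyball.
Clue 2: the person who enjoys origami is in house 1.
From clue 5, the person who drives a scooter must be in house 2.
So house 1 gets truck for vehicle.
The only hobby still possible for house 2 is chess.
So: house 1 = truck/origami/volleyball, house 2 = scooter/chess/lacrosse, house 3 = convertible/yoga/rugby.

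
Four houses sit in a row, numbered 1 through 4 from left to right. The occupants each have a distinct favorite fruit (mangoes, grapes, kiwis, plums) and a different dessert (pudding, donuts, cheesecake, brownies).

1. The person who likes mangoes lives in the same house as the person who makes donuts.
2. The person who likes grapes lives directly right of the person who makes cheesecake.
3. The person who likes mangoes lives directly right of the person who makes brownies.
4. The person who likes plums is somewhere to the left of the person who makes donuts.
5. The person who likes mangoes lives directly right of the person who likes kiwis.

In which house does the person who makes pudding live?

2

The person who likes grapes is narrowed to house 2 or 3 or 4; consider each.
Placing it in house 3 and house 4 leads to a contradiction, so it's in house 2.
From clue 2, the person who makes cheesecake must be in house 1.
That leaves mangoes as the favorite fruit for house 4.
By clue 1, the person who makes donuts is in house 4.
Clue 3: the person who makes brownies is in house 3.
From clue 5, the person who likes kiwis must be in house 3.
So house 1 gets plums for favorite fruit.
House 2's dessert must be pudding (nothing else left).
So: house 1 = plums/cheesecake, house 2 = grapes/pudding, house 3 = kiwis/brownies, house 4 = mangoes/donuts.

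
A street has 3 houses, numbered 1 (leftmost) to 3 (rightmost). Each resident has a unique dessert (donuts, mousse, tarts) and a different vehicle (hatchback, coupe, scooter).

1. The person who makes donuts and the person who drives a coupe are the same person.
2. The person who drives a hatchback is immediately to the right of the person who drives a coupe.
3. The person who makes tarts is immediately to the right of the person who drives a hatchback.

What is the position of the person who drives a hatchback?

2

The person who makes tarts is in house 3 (clue 3).
The person who drives a hatchback is in house 2 (clue 3).
House 1 vehicle: only coupe fits.
The only vehicle still possible for house 3 is scooter.
From clue 1, the person who makes donuts must be in house 1.
The only dessert still possible for house 2 is mousse.
So: house 1 = donuts/coupe, house 2 = mousse/hatchback, house 3 = tarts/scooter.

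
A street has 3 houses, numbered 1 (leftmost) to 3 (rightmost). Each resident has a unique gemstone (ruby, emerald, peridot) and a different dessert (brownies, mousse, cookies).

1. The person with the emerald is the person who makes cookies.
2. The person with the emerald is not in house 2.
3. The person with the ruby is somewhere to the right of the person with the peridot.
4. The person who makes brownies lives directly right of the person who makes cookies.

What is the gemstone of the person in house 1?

emerald

From clue 1, the person with the emerald must be in house 1.
By clue 1, the person who makes cookies is in house 1.
Clue 4 places the person who makes brownies in house 2.
That leaves peridot as the gemstone for house 2.
House 3's gemstone must be ruby (nothing else left).
The only dessert still possible for house 3 is mousse.
So: house 1 = emerald/cookies, house 2 = peridot/brownies, house 3 = ruby/mousse.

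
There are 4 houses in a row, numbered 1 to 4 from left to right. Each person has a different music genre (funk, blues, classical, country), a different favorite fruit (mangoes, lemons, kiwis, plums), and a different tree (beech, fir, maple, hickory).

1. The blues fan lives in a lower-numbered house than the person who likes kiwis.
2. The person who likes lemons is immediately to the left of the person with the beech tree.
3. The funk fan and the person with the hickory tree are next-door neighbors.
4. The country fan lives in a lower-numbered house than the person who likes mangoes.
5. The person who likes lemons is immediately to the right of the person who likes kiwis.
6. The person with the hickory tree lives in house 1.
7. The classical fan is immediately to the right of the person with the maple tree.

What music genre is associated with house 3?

Clue 5 places the person who likes lemons in house 3.
By clue 5, the person who likes kiwis is in house 2.
Clue 6 places the person with the hickory tree in house 1.
House 1's favorite fruit must be plums (nothing else left).
That leaves mangoes as the favorite fruit for house 4.
The blues fan is in house 1 (clue 1).
From clue 2, the person with the beech tree must be in house 4.
From clue 3, the funk fan must be in house 2.
House 3 music genre: only country fits.
House 4 music genre: only classical fits.
By clue 7, the person with the maple tree is in house 3.
House 2 tree: only fir fits.
So: house 1 = blues/plums/hickory, house 2 = funk/kiwis/fir, house 3 = country/lemons/maple, house 4 = classical/mangoes/beech.

country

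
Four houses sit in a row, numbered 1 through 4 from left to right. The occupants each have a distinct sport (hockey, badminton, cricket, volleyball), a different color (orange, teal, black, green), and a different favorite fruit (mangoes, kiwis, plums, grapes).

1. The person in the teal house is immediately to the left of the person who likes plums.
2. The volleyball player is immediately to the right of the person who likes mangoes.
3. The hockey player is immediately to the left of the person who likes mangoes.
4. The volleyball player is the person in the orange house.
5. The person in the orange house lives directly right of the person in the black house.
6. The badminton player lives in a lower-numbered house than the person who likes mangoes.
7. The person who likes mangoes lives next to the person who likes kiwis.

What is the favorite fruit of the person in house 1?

The badminton player is narrowed to house 1 or 2; consider each.
Placing it in house 2 leads to a contradiction, so it's in house 1.
By clue 3, the person who likes mangoes is in house 3.
House 2 sport: only hockey fits.
House 1 favorite fruit: only grapes fits.
From clue 2, the volleyball player must be in house 4.
From clue 4, the person in the orange house must be in house 4.
Clue 5 places the person in the black house in house 3.
House 3's sport must be cricket (nothing else left).
The only color still possible for house 2 is green.
From clue 1, the person who likes plums must be in house 2.
The only color still possible for house 1 is teal.
So house 4 gets kiwis for favorite fruit.
So: house 1 = badminton/teal/grapes, house 2 = hockey/green/plums, house 3 = cricket/black/mangoes, house 4 = volleyball/orange/kiwis.

grapes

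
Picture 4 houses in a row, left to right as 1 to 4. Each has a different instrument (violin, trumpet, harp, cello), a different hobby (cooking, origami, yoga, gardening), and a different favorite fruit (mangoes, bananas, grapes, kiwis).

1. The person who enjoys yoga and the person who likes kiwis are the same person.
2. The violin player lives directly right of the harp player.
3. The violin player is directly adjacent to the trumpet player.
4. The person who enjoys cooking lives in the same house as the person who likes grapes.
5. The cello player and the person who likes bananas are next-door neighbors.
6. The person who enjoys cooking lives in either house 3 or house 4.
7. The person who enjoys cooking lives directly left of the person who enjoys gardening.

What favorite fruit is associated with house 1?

kiwis

By clue 7, the person who enjoys cooking is in house 3.
Clue 7 places the person who enjoys gardening in house 4.
Clue 4: the person who likes grapes is in house 3.
The person who enjoys origami is narrowed to house 1 or 2; consider each.
Placing it in house 1 leads to a contradiction, so it's in house 2.
So house 1 gets yoga for hobby.
Clue 1: the person who likes kiwis is in house 1.
The cello player is narrowed to house 1 or 3; consider each.
Placing it in house 3 leads to a contradiction, so it's in house 1.
The person who likes bananas is in house 2 (clue 5).
So house 4 gets mangoes for favorite fruit.
The harp player is narrowed to house 2 or 3; consider each.
Placing it in house 3 leads to a contradiction, so it's in house 2.
Clue 2: the violin player is in house 3.
House 4 instrument: only trumpet fits.
So: house 1 = cello/yoga/kiwis, house 2 = harp/origami/bananas, house 3 = violin/cooking/grapes, house 4 = trumpet/gardening/mangoes.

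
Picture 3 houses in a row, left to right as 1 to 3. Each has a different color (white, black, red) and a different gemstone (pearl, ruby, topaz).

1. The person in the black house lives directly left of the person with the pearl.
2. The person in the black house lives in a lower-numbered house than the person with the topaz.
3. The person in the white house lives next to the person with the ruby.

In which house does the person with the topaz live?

The only gemstone still possible for house 1 is ruby.
Clue 3: the person in the white house is in house 2.
The only color still possible for house 1 is black.
That leaves red as the color for house 3.
The person with the pearl is in house 2 (clue 1).
House 3 gemstone: only topaz fits.
So: house 1 = black/ruby, house 2 = white/pearl, house 3 = red/topaz.

3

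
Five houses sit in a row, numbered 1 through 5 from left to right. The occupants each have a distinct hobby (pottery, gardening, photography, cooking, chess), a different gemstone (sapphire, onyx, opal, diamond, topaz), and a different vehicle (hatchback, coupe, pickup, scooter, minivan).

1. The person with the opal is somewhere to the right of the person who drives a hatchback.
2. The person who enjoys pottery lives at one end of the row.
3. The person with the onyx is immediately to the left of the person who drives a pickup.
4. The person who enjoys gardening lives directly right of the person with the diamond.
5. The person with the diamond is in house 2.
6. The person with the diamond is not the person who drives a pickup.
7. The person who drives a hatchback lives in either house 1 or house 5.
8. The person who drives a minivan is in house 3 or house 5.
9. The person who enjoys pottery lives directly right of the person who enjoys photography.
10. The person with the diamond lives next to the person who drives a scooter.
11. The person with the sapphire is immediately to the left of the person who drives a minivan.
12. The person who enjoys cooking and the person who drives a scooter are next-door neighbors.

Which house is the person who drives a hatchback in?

Clue 5 places the person with the diamond in house 2.
The person who drives a hatchback is in house 1 (clue 7).
Clue 9: the person who enjoys pottery is in house 5.
From clue 9, the person who enjoys photography must be in house 4.
So house 1 gets chess for hobby.
House 2's hobby must be cooking (nothing else left).
The only hobby still possible for house 3 is gardening.
That leaves coupe as the vehicle for house 2.
The only vehicle still possible for house 3 is scooter.
The only vehicle still possible for house 4 is pickup.
House 5's vehicle must be minivan (nothing else left).
Clue 3 places the person with the onyx in house 3.
The only gemstone still possible for house 1 is topaz.
House 4 gemstone: only sapphire fits.
House 5 gemstone: only opal fits.
So: house 1 = chess/topaz/hatchback, house 2 = cooking/diamond/coupe, house 3 = gardening/onyx/scooter, house 4 = photography/sapphire/pickup, house 5 = pottery/opal/minivan.

1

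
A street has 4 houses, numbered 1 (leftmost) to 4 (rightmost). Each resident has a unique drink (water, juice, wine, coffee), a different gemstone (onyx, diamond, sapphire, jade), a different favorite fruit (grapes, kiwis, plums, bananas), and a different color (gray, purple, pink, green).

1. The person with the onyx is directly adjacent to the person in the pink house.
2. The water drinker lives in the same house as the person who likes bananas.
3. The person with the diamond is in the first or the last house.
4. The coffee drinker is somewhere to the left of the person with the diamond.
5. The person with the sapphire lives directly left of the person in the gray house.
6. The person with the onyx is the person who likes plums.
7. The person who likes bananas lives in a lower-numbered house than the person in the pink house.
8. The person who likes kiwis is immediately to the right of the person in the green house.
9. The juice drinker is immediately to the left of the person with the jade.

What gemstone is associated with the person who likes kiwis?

diamond

By clue 4, the person with the diamond is in house 4.
The only drink still possible for house 4 is wine.
The juice drinker is narrowed to house 1 or 2; consider each.
Placing it in house 2 leads to a contradiction, so it's in house 1.
From clue 9, the person with the jade must be in house 2.
By clue 7, the person in the pink house is in house 4.
Clue 1: the person with the onyx is in house 3.
From clue 5, the person with the sapphire must be in house 1.
Clue 6: the person who likes plums is in house 3.
That leaves grapes as the favorite fruit for house 1.
That leaves bananas as the favorite fruit for house 2.
So house 4 gets kiwis for favorite fruit.
That leaves gray as the color for house 2.
Clue 2 places the water drinker in house 2.
Clue 8: the person in the green house is in house 3.
House 3 drink: only coffee fits.
So house 1 gets purple for color.
So: house 1 = juice/sapphire/grapes/purple, house 2 = water/jade/bananas/gray, house 3 = coffee/onyx/plums/green, house 4 = wine/diamond/kiwis/pink.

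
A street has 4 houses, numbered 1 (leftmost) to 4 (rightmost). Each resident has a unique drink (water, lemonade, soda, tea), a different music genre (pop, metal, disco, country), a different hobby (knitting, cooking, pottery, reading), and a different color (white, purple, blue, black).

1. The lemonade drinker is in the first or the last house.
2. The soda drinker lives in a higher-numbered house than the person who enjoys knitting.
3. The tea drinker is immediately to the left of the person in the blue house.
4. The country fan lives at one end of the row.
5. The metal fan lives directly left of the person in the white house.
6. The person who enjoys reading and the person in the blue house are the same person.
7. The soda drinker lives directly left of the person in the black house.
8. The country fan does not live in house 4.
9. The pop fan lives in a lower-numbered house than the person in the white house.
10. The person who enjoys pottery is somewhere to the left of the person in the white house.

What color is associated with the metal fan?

The country fan is in house 1 (clue 8).
That leaves disco as the music genre for house 4.
So house 1 gets purple for color.
The only color still possible for house 2 is blue.
From clue 3, the tea drinker must be in house 1.
Clue 6 places the person who enjoys reading in house 2.
That leaves cooking as the hobby for house 4.
The only drink still possible for house 4 is lemonade.
The only hobby still possible for house 1 is knitting.
That leaves pottery as the hobby for house 3.
Clue 10: the person in the white house is in house 4.
So house 3 gets black for color.
The metal fan is in house 3 (clue 5).
The soda drinker is in house 2 (clue 7).
That leaves water as the drink for house 3.
The only music genre still possible for house 2 is pop.
So: house 1 = tea/country/knitting/purple, house 2 = soda/pop/reading/blue, house 3 = water/metal/pottery/black, house 4 = lemonade/disco/cooking/white.

black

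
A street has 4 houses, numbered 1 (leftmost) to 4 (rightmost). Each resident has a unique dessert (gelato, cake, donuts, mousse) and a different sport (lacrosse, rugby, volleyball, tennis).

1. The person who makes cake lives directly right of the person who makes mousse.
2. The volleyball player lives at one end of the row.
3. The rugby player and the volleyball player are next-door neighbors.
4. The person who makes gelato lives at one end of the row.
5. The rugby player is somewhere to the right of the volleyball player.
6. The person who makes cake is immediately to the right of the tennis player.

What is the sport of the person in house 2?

The volleyball player is in house 1 (clue 5).
That leaves lacrosse as the sport for house 4.
The rugby player is in house 2 (clue 3).
So house 3 gets tennis for sport.
From clue 6, the person who makes cake must be in house 4.
From clue 1, the person who makes mousse must be in house 3.
The only dessert still possible for house 1 is gelato.
So house 2 gets donuts for dessert.
So: house 1 = gelato/volleyball, house 2 = donuts/rugby, house 3 = mousse/tennis, house 4 = cake/lacrosse.

rugby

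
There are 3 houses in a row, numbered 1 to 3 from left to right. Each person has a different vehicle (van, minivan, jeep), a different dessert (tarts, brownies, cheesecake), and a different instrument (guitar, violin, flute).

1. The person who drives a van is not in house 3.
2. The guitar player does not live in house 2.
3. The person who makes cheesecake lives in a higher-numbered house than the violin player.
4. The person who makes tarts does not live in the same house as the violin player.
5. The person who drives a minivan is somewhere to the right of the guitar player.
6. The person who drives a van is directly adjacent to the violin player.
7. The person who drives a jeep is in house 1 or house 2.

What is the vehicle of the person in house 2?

jeep

Clue 5: the guitar player is in house 1.
House 3's vehicle must be minivan (nothing else left).
That leaves violin as the instrument for house 2.
So house 3 gets flute for instrument.
Clue 3: the person who makes cheesecake is in house 3.
Clue 6 places the person who drives a van in house 1.
House 2 vehicle: only jeep fits.
House 2 dessert: only brownies fits.
The only dessert still possible for house 1 is tarts.
So: house 1 = van/tarts/guitar, house 2 = jeep/brownies/violin, house 3 = minivan/cheesecake/flute.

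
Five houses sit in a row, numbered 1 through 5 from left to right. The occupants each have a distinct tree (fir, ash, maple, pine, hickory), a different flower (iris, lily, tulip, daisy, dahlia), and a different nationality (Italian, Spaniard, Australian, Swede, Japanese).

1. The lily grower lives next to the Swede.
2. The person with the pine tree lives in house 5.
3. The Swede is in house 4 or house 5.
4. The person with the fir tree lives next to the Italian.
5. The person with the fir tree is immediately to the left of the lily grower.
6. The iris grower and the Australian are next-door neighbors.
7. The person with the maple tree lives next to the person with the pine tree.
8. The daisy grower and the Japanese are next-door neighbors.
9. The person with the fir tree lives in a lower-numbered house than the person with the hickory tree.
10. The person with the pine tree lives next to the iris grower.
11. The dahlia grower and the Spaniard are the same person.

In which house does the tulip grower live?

2

Clue 2 places the person with the pine tree in house 5.
From clue 7, the person with the maple tree must be in house 4.
By clue 10, the iris grower is in house 4.
Clue 1 places the Swede in house 4.
Clue 5: the person with the fir tree is in house 2.
Clue 5 places the lily grower in house 3.
Clue 9: the person with the hickory tree is in house 3.
The only tree still possible for house 1 is ash.
The daisy grower is narrowed to house 1 or 2; consider each.
Placing it in house 2 leads to a contradiction, so it's in house 1.
Clue 8: the Japanese is in house 2.
By clue 11, the dahlia grower is in house 5.
Clue 11: the Spaniard is in house 5.
The only flower still possible for house 2 is tulip.
So house 1 gets Italian for nationality.
That leaves Australian as the nationality for house 3.
So: house 1 = ash/daisy/Italian, house 2 = fir/tulip/Japanese, house 3 = hickory/lily/Australian, house 4 = maple/iris/Swede, house 5 = pine/dahlia/Spaniard.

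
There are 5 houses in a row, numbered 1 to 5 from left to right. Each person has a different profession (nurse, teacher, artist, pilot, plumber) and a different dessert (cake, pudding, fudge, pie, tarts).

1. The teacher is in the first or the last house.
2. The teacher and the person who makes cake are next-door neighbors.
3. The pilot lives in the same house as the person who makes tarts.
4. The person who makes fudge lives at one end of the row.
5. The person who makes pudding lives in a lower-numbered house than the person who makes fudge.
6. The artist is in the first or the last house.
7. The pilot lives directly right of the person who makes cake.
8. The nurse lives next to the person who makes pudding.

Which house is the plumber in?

4

From clue 5, the person who makes fudge must be in house 5.
Clue 3 places the pilot in house 3.
By clue 3, the person who makes tarts is in house 3.
By clue 7, the person who makes cake is in house 2.
From clue 2, the teacher must be in house 1.
The only profession still possible for house 4 is plumber.
House 5 profession: only artist fits.
By clue 8, the person who makes pudding is in house 1.
The only profession still possible for house 2 is nurse.
The only dessert still possible for house 4 is pie.
So: house 1 = teacher/pudding, house 2 = nurse/cake, house 3 = pilot/tarts, house 4 = plumber/pie, house 5 = artist/fudge.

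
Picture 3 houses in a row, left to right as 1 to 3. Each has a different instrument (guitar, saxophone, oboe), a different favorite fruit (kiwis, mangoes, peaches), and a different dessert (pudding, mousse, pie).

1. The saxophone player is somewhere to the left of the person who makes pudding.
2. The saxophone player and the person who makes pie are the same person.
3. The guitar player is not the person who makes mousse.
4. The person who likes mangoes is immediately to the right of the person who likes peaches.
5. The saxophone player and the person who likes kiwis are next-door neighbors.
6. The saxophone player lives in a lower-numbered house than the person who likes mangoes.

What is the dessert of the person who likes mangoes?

The saxophone player is narrowed to house 1 or 2; consider each.
Placing it in house 1 leads to a contradiction, so it's in house 2.
Clue 1 places the person who makes pudding in house 3.
From clue 2, the person who makes pie must be in house 2.
Clue 6: the person who likes mangoes is in house 3.
So house 2 gets peaches for favorite fruit.
So house 1 gets mousse for dessert.
The guitar player is in house 3 (clue 3).
House 1's instrument must be oboe (nothing else left).
That leaves kiwis as the favorite fruit for house 1.
So: house 1 = oboe/kiwis/mousse, house 2 = saxophone/peaches/pie, house 3 = guitar/mangoes/pudding.

pudding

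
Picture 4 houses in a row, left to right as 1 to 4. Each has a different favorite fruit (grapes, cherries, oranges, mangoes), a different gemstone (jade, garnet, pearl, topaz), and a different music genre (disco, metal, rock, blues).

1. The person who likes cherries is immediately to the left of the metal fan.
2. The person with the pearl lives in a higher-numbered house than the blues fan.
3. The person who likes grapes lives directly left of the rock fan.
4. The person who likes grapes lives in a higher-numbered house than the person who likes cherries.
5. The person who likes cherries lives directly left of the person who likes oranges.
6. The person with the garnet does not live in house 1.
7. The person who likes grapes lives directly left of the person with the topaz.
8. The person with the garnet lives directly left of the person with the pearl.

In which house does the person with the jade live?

1

The only favorite fruit still possible for house 4 is mangoes.
House 1's gemstone must be jade (nothing else left).
The only gemstone still possible for house 2 is garnet.
Clue 8 places the person with the pearl in house 3.
House 1's favorite fruit must be cherries (nothing else left).
The only gemstone still possible for house 4 is topaz.
Clue 1 places the metal fan in house 2.
Clue 5: the person who likes oranges is in house 2.
From clue 7, the person who likes grapes must be in house 3.
So house 1 gets blues for music genre.
Clue 3 places the rock fan in house 4.
So house 3 gets disco for music genre.
So: house 1 = cherries/jade/blues, house 2 = oranges/garnet/metal, house 3 = grapes/pearl/disco, house 4 = mangoes/topaz/rock.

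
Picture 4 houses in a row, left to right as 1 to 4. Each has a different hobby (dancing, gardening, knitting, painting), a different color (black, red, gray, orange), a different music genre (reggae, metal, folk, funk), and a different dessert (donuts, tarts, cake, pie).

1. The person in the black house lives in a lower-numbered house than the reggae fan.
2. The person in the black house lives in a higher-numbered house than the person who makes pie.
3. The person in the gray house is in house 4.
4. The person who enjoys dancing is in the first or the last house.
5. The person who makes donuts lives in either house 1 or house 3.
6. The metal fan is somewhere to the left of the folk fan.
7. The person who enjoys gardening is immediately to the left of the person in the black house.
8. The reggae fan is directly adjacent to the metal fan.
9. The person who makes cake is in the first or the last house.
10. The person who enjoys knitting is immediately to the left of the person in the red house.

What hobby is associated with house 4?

dancing

Clue 3: the person in the gray house is in house 4.
That leaves orange as the color for house 1.
House 3's hobby must be painting (nothing else left).
House 4 hobby: only dancing fits.
That leaves funk as the music genre for house 1.
House 2's music genre must be metal (nothing else left).
By clue 8, the reggae fan is in house 3.
So house 4 gets folk for music genre.
Clue 1 places the person in the black house in house 2.
Clue 2: the person who makes pie is in house 1.
By clue 7, the person who enjoys gardening is in house 1.
That leaves knitting as the hobby for house 2.
House 3's color must be red (nothing else left).
So house 2 gets tarts for dessert.
So house 3 gets donuts for dessert.
House 4 dessert: only cake fits.
So: house 1 = gardening/orange/funk/pie, house 2 = knitting/black/metal/tarts, house 3 = painting/red/reggae/donuts, house 4 = dancing/gray/folk/cake.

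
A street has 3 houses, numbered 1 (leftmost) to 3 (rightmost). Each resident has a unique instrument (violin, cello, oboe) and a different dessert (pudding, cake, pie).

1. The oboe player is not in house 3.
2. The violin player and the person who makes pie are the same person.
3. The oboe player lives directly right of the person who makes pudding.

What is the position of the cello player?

1

Clue 3: the oboe player is in house 2.
Clue 3 places the person who makes pudding in house 1.
From clue 2, the violin player must be in house 3.
Clue 2 places the person who makes pie in house 3.
House 1 instrument: only cello fits.
That leaves cake as the dessert for house 2.
So: house 1 = cello/pudding, house 2 = oboe/cake, house 3 = violin/pie.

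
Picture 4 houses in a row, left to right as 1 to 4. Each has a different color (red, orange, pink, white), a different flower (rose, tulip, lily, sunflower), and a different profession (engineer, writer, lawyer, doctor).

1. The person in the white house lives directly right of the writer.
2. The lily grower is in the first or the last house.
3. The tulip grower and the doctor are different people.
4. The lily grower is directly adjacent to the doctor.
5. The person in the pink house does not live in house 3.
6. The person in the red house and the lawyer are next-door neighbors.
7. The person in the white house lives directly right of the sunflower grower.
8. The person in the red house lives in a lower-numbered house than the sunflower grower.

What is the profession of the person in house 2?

doctor

So house 4 gets engineer for profession.
The only profession still possible for house 1 is lawyer.
By clue 6, the person in the red house is in house 2.
By clue 8, the sunflower grower is in house 3.
From clue 7, the person in the white house must be in house 4.
House 3's color must be orange (nothing else left).
Clue 1: the writer is in house 3.
House 1 color: only pink fits.
House 2 profession: only doctor fits.
By clue 4, the lily grower is in house 1.
That leaves rose as the flower for house 2.
The only flower still possible for house 4 is tulip.
So: house 1 = pink/lily/lawyer, house 2 = red/rose/doctor, house 3 = orange/sunflower/writer, house 4 = white/tulip/engineer.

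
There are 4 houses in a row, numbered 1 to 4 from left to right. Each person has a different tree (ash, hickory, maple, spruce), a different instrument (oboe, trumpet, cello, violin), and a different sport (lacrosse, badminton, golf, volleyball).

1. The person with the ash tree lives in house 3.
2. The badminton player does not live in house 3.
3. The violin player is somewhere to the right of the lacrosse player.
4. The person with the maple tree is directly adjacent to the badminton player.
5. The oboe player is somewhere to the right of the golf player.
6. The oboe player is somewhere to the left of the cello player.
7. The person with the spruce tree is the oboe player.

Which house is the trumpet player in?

1

Clue 1: the person with the ash tree is in house 3.
House 2 tree: only spruce fits.
House 4 tree: only hickory fits.
That leaves trumpet as the instrument for house 1.
The badminton player is in house 2 (clue 4).
By clue 7, the oboe player is in house 2.
So house 1 gets maple for tree.
House 1's sport must be golf (nothing else left).
The only sport still possible for house 4 is volleyball.
The violin player is in house 4 (clue 3).
That leaves cello as the instrument for house 3.
House 3's sport must be lacrosse (nothing else left).
So: house 1 = maple/trumpet/golf, house 2 = spruce/oboe/badminton, house 3 = ash/cello/lacrosse, house 4 = hickory/violin/volleyball.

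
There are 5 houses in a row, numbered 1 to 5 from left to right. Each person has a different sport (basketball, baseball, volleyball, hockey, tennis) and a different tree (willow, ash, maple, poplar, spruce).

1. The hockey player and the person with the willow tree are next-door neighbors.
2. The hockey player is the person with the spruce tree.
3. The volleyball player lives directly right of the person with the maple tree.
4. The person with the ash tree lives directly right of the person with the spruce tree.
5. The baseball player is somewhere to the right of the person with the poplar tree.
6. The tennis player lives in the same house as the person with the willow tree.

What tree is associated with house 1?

The baseball player is narrowed to house 2 or 3 or 4 or 5; consider each.
Placing it in house 2 and house 3 and house 4 leads to a contradiction, so it's in house 5.
House 5 tree: only ash fits.
By clue 4, the person with the spruce tree is in house 4.
By clue 2, the hockey player is in house 4.
By clue 1, the person with the willow tree is in house 3.
Clue 6 places the tennis player in house 3.
House 1 sport: only basketball fits.
House 2's sport must be volleyball (nothing else left).
Clue 3 places the person with the maple tree in house 1.
The only tree still possible for house 2 is poplar.
So: house 1 = basketball/maple, house 2 = volleyball/poplar, house 3 = tennis/willow, house 4 = hockey/spruce, house 5 = baseball/ash.

maple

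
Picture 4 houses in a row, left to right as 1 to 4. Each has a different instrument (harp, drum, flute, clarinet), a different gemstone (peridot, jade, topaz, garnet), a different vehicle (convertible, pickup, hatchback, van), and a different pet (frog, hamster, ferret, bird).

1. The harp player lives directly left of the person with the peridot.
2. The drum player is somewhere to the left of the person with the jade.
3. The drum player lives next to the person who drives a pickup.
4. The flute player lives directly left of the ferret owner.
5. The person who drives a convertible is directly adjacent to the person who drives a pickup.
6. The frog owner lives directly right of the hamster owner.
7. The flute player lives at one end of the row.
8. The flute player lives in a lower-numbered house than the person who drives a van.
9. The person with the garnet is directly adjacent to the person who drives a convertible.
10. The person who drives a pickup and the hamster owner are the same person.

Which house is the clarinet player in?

4

By clue 7, the flute player is in house 1.
So house 4 gets clarinet for instrument.
Clue 4 places the ferret owner in house 2.
From clue 6, the frog owner must be in house 4.
The hamster owner is in house 3 (clue 6).
From clue 10, the person who drives a pickup must be in house 3.
The only pet still possible for house 1 is bird.
By clue 3, the drum player is in house 2.
So house 3 gets harp for instrument.
The only gemstone still possible for house 2 is topaz.
The only vehicle still possible for house 1 is hatchback.
Clue 1 places the person with the peridot in house 4.
The only gemstone still possible for house 1 is garnet.
House 3's gemstone must be jade (nothing else left).
From clue 9, the person who drives a convertible must be in house 2.
House 4 vehicle: only van fits.
So: house 1 = flute/garnet/hatchback/bird, house 2 = drum/topaz/convertible/ferret, house 3 = harp/jade/pickup/hamster, house 4 = clarinet/peridot/van/frog.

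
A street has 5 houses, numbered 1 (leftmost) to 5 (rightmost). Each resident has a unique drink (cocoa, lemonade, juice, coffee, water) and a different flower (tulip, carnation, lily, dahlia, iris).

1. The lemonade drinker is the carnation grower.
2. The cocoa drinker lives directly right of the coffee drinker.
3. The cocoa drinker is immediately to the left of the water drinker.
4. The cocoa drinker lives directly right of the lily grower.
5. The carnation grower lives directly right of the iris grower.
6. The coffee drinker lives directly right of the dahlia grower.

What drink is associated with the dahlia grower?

juice

That leaves juice as the drink for house 1.
The cocoa drinker is narrowed to house 3 or 4; consider each.
Placing it in house 4 leads to a contradiction, so it's in house 3.
From clue 2, the coffee drinker must be in house 2.
From clue 3, the water drinker must be in house 4.
By clue 4, the lily grower is in house 2.
From clue 6, the dahlia grower must be in house 1.
House 5 drink: only lemonade fits.
The carnation grower is in house 5 (clue 1).
The iris grower is in house 4 (clue 5).
The only flower still possible for house 3 is tulip.
So: house 1 = juice/dahlia, house 2 = coffee/lily, house 3 = cocoa/tulip, house 4 = water/iris, house 5 = lemonade/carnation.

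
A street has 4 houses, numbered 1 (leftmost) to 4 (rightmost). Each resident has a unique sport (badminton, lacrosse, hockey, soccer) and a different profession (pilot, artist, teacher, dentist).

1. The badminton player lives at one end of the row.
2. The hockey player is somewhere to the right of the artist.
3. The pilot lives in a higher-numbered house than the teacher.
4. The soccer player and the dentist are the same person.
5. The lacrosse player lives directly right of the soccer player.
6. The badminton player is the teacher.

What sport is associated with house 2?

Clue 6: the badminton player is in house 1.
From clue 6, the teacher must be in house 1.
So house 2 gets soccer for sport.
That leaves pilot as the profession for house 4.
From clue 4, the dentist must be in house 2.
By clue 5, the lacrosse player is in house 3.
The only sport still possible for house 4 is hockey.
House 3 profession: only artist fits.
So: house 1 = badminton/teacher, house 2 = soccer/dentist, house 3 = lacrosse/artist, house 4 = hockey/pilot.

soccer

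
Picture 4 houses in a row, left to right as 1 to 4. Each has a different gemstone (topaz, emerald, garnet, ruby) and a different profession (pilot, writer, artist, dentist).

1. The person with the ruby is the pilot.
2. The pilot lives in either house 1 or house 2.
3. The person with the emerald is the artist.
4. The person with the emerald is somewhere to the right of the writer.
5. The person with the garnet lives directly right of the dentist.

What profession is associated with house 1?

The only profession still possible for house 4 is artist.
Clue 3 places the person with the emerald in house 4.
House 3's profession must be writer (nothing else left).
The person with the garnet is narrowed to house 2 or 3; consider each.
Placing it in house 2 leads to a contradiction, so it's in house 3.
From clue 5, the dentist must be in house 2.
That leaves pilot as the profession for house 1.
By clue 1, the person with the ruby is in house 1.
House 2's gemstone must be topaz (nothing else left).
So: house 1 = ruby/pilot, house 2 = topaz/dentist, house 3 = garnet/writer, house 4 = emerald/artist.

pilot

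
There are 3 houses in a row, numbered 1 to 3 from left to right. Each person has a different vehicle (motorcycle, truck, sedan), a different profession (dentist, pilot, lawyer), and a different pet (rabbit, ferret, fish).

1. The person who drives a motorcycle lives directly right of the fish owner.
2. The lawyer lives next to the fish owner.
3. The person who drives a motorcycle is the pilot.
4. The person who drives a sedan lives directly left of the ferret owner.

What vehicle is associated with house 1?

truck

The person who drives a motorcycle is narrowed to house 2 or 3; consider each.
Placing it in house 2 leads to a contradiction, so it's in house 3.
The fish owner is in house 2 (clue 1).
From clue 3, the pilot must be in house 3.
So house 1 gets lawyer for profession.
House 2's profession must be dentist (nothing else left).
House 1 pet: only rabbit fits.
House 3's pet must be ferret (nothing else left).
Clue 4 places the person who drives a sedan in house 2.
House 1 vehicle: only truck fits.
So: house 1 = truck/lawyer/rabbit, house 2 = sedan/dentist/fish, house 3 = motorcycle/pilot/ferret.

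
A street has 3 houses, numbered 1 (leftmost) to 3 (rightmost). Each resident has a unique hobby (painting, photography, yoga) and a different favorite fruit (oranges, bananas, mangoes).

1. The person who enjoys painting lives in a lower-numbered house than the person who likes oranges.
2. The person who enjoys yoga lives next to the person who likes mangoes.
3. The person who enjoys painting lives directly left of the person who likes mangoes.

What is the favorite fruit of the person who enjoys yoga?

oranges

House 1's favorite fruit must be bananas (nothing else left).
The person who enjoys painting is narrowed to house 1 or 2; consider each.
Placing it in house 2 leads to a contradiction, so it's in house 1.
Clue 3 places the person who likes mangoes in house 2.
That leaves oranges as the favorite fruit for house 3.
Clue 2: the person who enjoys yoga is in house 3.
That leaves photography as the hobby for house 2.
So: house 1 = painting/bananas, house 2 = photography/mangoes, house 3 = yoga/oranges.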